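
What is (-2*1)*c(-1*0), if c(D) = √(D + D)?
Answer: 0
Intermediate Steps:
c(D) = √2*√D (c(D) = √(2*D) = √2*√D)
(-2*1)*c(-1*0) = (-2*1)*(√2*√(-1*0)) = -2*√2*√0 = -2*√2*0 = -2*0 = 0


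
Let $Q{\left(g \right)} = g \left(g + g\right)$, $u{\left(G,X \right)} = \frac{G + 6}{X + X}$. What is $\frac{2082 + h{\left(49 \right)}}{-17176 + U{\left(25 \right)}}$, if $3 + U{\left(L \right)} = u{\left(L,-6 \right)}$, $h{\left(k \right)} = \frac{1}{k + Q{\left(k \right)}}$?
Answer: $- \frac{40399132}{333391443} \approx -0.12118$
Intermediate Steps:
$u{\left(G,X \right)} = \frac{6 + G}{2 X}$
$Q{\left(g \right)} = 2 g^{2}$ ($Q{\left(g \right)} = g 2 g = 2 g^{2}$)
$h{\left(k \right)} = \frac{1}{k + 2 k^{2}}$
$U{\left(L \right)} = - \frac{7}{2} - \frac{L}{12}$ ($U{\left(L \right)} = -3 + \frac{6 + L}{2 \left(-6\right)} = -3 + \frac{1}{2} \left(- \frac{1}{6}\right) \left(6 + L\right) = -3 - \left(\frac{1}{2} + \frac{L}{12}\right) = - \frac{7}{2} - \frac{L}{12}$)
$\frac{2082 + h{\left(49 \right)}}{-17176 + U{\left(25 \right)}} = \frac{2082 + \frac{1}{49 \left(1 + 2 \cdot 49\right)}}{-17176 - \frac{67}{12}} = \frac{2082 + \frac{1}{49 \left(1 + 98\right)}}{-17176 - \frac{67}{12}} = \frac{2082 + \frac{1}{49 \cdot 99}}{-17176 - \frac{67}{12}} = \frac{2082 + \frac{1}{49} \cdot \frac{1}{99}}{- \frac{206179}{12}} = \left(2082 + \frac{1}{4851}\right) \left(- \frac{12}{206179}\right) = \frac{10099783}{4851} \left(- \frac{12}{206179}\right) = - \frac{40399132}{333391443}$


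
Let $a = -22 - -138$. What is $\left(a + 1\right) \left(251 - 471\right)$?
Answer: $-25740$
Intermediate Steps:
$a = 116$ ($a = -22 + 138 = 116$)
$\left(a + 1\right) \left(251 - 471\right) = \left(116 + 1\right) \left(251 - 471\right) = 117 \left(-220\right) = -25740$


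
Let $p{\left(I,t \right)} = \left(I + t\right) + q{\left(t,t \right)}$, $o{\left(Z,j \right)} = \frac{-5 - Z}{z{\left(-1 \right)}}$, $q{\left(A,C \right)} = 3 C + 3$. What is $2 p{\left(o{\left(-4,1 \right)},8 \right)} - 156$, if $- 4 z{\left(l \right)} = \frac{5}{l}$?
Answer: $- \frac{438}{5} \approx -87.6$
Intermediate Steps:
$z{\left(l \right)} = - \frac{5}{4 l}$ ($z{\left(l \right)} = - \frac{5 \frac{1}{l}}{4} = - \frac{5}{4 l}$)
$q{\left(A,C \right)} = 3 + 3 C$
$o{\left(Z,j \right)} = -4 - \frac{4 Z}{5}$ ($o{\left(Z,j \right)} = \frac{-5 - Z}{\left(- \frac{5}{4}\right) \frac{1}{-1}} = \frac{-5 - Z}{\left(- \frac{5}{4}\right) \left(-1\right)} = \frac{-5 - Z}{\frac{5}{4}} = \left(-5 - Z\right) \frac{4}{5} = -4 - \frac{4 Z}{5}$)
$p{\left(I,t \right)} = 3 + I + 4 t$ ($p{\left(I,t \right)} = \left(I + t\right) + \left(3 + 3 t\right) = 3 + I + 4 t$)
$2 p{\left(o{\left(-4,1 \right)},8 \right)} - 156 = 2 \left(3 - \frac{4}{5} + 4 \cdot 8\right) - 156 = 2 \left(3 + \left(-4 + \frac{16}{5}\right) + 32\right) - 156 = 2 \left(3 - \frac{4}{5} + 32\right) - 156 = 2 \cdot \frac{171}{5} - 156 = \frac{342}{5} - 156 = - \frac{438}{5}$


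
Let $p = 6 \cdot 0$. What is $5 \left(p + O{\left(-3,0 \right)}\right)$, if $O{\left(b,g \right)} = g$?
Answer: $0$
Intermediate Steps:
$p = 0$
$5 \left(p + O{\left(-3,0 \right)}\right) = 5 \left(0 + 0\right) = 5 \cdot 0 = 0$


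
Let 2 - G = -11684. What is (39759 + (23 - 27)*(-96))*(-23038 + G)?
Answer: -455703336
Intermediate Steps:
G = 11686 (G = 2 - 1*(-11684) = 2 + 11684 = 11686)
(39759 + (23 - 27)*(-96))*(-23038 + G) = (39759 + (23 - 27)*(-96))*(-23038 + 11686) = (39759 - 4*(-96))*(-11352) = (39759 + 384)*(-11352) = 40143*(-11352) = -455703336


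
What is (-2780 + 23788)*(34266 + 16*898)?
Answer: 1021703072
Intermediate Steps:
(-2780 + 23788)*(34266 + 16*898) = 21008*(34266 + 14368) = 21008*48634 = 1021703072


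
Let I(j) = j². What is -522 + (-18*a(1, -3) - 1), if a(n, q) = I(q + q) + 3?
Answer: -1225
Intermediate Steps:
a(n, q) = 3 + 4*q² (a(n, q) = (q + q)² + 3 = (2*q)² + 3 = 4*q² + 3 = 3 + 4*q²)
-522 + (-18*a(1, -3) - 1) = -522 + (-18*(3 + 4*(-3)²) - 1) = -522 + (-18*(3 + 4*9) - 1) = -522 + (-18*(3 + 36) - 1) = -522 + (-18*39 - 1) = -522 + (-702 - 1) = -522 - 703 = -1225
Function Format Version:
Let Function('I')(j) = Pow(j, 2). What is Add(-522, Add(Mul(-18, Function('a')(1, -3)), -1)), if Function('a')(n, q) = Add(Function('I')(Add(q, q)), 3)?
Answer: -1225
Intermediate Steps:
Function('a')(n, q) = Add(3, Mul(4, Pow(q, 2))) (Function('a')(n, q) = Add(Pow(Add(q, q), 2), 3) = Add(Pow(Mul(2, q), 2), 3) = Add(Mul(4, Pow(q, 2)), 3) = Add(3, Mul(4, Pow(q, 2))))
Add(-522, Add(Mul(-18, Function('a')(1, -3)), -1)) = Add(-522, Add(Mul(-18, Add(3, Mul(4, Pow(-3, 2)))), -1)) = Add(-522, Add(Mul(-18, Add(3, Mul(4, 9))), -1)) = Add(-522, Add(Mul(-18, Add(3, 36)), -1)) = Add(-522, Add(Mul(-18, 39), -1)) = Add(-522, Add(-702, -1)) = Add(-522, -703) = -1225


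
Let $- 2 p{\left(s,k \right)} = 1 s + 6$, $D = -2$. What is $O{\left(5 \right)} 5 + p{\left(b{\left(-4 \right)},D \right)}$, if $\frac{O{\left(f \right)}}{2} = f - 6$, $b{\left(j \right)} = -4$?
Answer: $-11$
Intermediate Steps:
$O{\left(f \right)} = -12 + 2 f$ ($O{\left(f \right)} = 2 \left(f - 6\right) = 2 \left(-6 + f\right) = -12 + 2 f$)
$p{\left(s,k \right)} = -3 - \frac{s}{2}$ ($p{\left(s,k \right)} = - \frac{1 s + 6}{2} = - \frac{s + 6}{2} = - \frac{6 + s}{2} = -3 - \frac{s}{2}$)
$O{\left(5 \right)} 5 + p{\left(b{\left(-4 \right)},D \right)} = \left(-12 + 2 \cdot 5\right) 5 - 1 = \left(-12 + 10\right) 5 + \left(-3 + 2\right) = \left(-2\right) 5 - 1 = -10 - 1 = -11$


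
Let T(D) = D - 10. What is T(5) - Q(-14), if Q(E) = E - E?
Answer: -5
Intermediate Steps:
T(D) = -10 + D
Q(E) = 0
T(5) - Q(-14) = (-10 + 5) - 1*0 = -5 + 0 = -5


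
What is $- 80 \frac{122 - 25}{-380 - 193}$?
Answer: $\frac{7760}{573} \approx 13.543$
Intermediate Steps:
$- 80 \frac{122 - 25}{-380 - 193} = - 80 \frac{97}{-573} = - 80 \cdot 97 \left(- \frac{1}{573}\right) = \left(-80\right) \left(- \frac{97}{573}\right) = \frac{7760}{573}$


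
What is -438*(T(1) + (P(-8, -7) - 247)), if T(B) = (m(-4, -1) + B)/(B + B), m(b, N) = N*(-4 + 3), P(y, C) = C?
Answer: 110814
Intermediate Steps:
m(b, N) = -N (m(b, N) = N*(-1) = -N)
T(B) = (1 + B)/(2*B) (T(B) = (-1*(-1) + B)/(B + B) = (1 + B)/((2*B)) = (1 + B)*(1/(2*B)) = (1 + B)/(2*B))
-438*(T(1) + (P(-8, -7) - 247)) = -438*((½)*(1 + 1)/1 + (-7 - 247)) = -438*((½)*1*2 - 254) = -438*(1 - 254) = -438*(-253) = 110814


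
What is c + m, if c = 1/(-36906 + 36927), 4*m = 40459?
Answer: 849643/84 ≈ 10115.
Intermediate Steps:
m = 40459/4 (m = (¼)*40459 = 40459/4 ≈ 10115.)
c = 1/21 ≈ 0.047619
c + m = 1/21 + 40459/4 = 849643/84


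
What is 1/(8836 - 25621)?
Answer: -1/16785 ≈ -5.9577e-5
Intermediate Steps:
1/(8836 - 25621) = 1/(-16785) = -1/16785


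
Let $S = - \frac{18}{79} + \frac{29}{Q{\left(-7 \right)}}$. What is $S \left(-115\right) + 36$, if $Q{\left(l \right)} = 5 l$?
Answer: $\frac{87091}{553} \approx 157.49$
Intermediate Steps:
$S = - \frac{2921}{2765}$ ($S = - \frac{18}{79} + \frac{29}{5 \left(-7\right)} = \left(-18\right) \frac{1}{79} + \frac{29}{-35} = - \frac{18}{79} + 29 \left(- \frac{1}{35}\right) = - \frac{18}{79} - \frac{29}{35} = - \frac{2921}{2765} \approx -1.0564$)
$S \left(-115\right) + 36 = \left(- \frac{2921}{2765}\right) \left(-115\right) + 36 = \frac{67183}{553} + 36 = \frac{87091}{553}$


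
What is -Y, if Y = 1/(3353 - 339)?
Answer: -1/3014 ≈ -0.00033179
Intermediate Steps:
Y = 1/3014 ≈ 0.00033179
-Y = -1*1/3014 = -1/3014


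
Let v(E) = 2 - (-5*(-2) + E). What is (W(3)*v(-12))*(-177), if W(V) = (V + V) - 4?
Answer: -1416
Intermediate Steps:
v(E) = -8 - E (v(E) = 2 - (10 + E) = 2 + (-10 - E) = -8 - E)
W(V) = -4 + 2*V (W(V) = 2*V - 4 = -4 + 2*V)
(W(3)*v(-12))*(-177) = ((-4 + 2*3)*(-8 - 1*(-12)))*(-177) = ((-4 + 6)*(-8 + 12))*(-177) = (2*4)*(-177) = 8*(-177) = -1416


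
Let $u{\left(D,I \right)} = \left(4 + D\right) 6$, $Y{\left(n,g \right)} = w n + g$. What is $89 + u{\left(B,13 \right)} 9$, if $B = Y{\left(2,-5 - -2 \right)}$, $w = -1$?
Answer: $35$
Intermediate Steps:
$Y{\left(n,g \right)} = g - n$ ($Y{\left(n,g \right)} = - n + g = g - n$)
$B = -5$ ($B = \left(-5 - -2\right) - 2 = \left(-5 + 2\right) - 2 = -3 - 2 = -5$)
$u{\left(D,I \right)} = 24 + 6 D$
$89 + u{\left(B,13 \right)} 9 = 89 + \left(24 + 6 \left(-5\right)\right) 9 = 89 + \left(24 - 30\right) 9 = 89 - 54 = 35$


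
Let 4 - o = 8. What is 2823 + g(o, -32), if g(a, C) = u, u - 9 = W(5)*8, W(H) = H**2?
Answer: 3032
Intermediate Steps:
u = 209 (u = 9 + 5**2*8 = 9 + 25*8 = 9 + 200 = 209)
o = -4 (o = 4 - 1*8 = 4 - 8 = -4)
g(a, C) = 209
2823 + g(o, -32) = 2823 + 209 = 3032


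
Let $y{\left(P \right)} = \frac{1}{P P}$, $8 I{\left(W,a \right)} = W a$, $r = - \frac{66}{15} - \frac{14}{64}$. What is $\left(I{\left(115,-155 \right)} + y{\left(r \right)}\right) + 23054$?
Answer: $\frac{90987786247}{4368968} \approx 20826.0$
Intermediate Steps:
$r = - \frac{739}{160}$ ($r = \left(-66\right) \frac{1}{15} - \frac{7}{32} = - \frac{22}{5} - \frac{7}{32} = - \frac{739}{160} \approx -4.6188$)
$I{\left(W,a \right)} = \frac{W a}{8}$
$y{\left(P \right)} = \frac{1}{P^{2}}$
$\left(I{\left(115,-155 \right)} + y{\left(r \right)}\right) + 23054 = \left(\frac{1}{8} \cdot 115 \left(-155\right) + \frac{1}{\frac{546121}{25600}}\right) + 23054 = \left(- \frac{17825}{8} + \frac{25600}{546121}\right) + 23054 = - \frac{9734402025}{4368968} + 23054 = \frac{90987786247}{4368968}$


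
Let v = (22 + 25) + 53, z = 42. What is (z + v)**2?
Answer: 20164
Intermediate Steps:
v = 100 (v = 47 + 53 = 100)
(z + v)**2 = (42 + 100)**2 = 142**2 = 20164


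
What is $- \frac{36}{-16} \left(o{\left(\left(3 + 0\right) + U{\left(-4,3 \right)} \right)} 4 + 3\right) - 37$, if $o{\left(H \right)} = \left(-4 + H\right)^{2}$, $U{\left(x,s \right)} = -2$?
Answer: $\frac{203}{4} \approx 50.75$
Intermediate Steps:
$- \frac{36}{-16} \left(o{\left(\left(3 + 0\right) + U{\left(-4,3 \right)} \right)} 4 + 3\right) - 37 = - \frac{36}{-16} \left(\left(-4 + \left(\left(3 + 0\right) - 2\right)\right)^{2} \cdot 4 + 3\right) - 37 = \left(-36\right) \left(- \frac{1}{16}\right) \left(\left(-4 + \left(3 - 2\right)\right)^{2} \cdot 4 + 3\right) - 37 = \frac{9 \left(\left(-4 + 1\right)^{2} \cdot 4 + 3\right)}{4} - 37 = \frac{9 \left(\left(-3\right)^{2} \cdot 4 + 3\right)}{4} - 37 = \frac{9 \left(9 \cdot 4 + 3\right)}{4} - 37 = \frac{9 \left(36 + 3\right)}{4} - 37 = \frac{9}{4} \cdot 39 - 37 = \frac{351}{4} - 37 = \frac{203}{4}$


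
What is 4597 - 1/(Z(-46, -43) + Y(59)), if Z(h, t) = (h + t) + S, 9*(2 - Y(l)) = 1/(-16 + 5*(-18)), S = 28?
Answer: 258743099/56285 ≈ 4597.0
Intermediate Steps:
Y(l) = 1909/954 (Y(l) = 2 - 1/(9*(-16 + 5*(-18))) = 2 - 1/(9*(-16 - 90)) = 2 - ⅑/(-106) = 2 - ⅑*(-1/106) = 2 + 1/954 = 1909/954)
Z(h, t) = 28 + h + t (Z(h, t) = (h + t) + 28 = 28 + h + t)
4597 - 1/(Z(-46, -43) + Y(59)) = 4597 - 1/((28 - 46 - 43) + 1909/954) = 4597 - 1/(-61 + 1909/954) = 4597 - 1/(-56285/954) = 4597 - 1*(-954/56285) = 4597 + 954/56285 = 258743099/56285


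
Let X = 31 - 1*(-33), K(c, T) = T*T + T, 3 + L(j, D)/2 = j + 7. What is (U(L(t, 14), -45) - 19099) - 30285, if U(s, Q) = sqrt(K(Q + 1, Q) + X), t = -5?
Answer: -49384 + 2*sqrt(511) ≈ -49339.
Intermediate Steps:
L(j, D) = 8 + 2*j (L(j, D) = -6 + 2*(j + 7) = -6 + 2*(7 + j) = -6 + (14 + 2*j) = 8 + 2*j)
K(c, T) = T + T**2 (K(c, T) = T**2 + T = T + T**2)
X = 64 (X = 31 + 33 = 64)
U(s, Q) = sqrt(64 + Q*(1 + Q)) (U(s, Q) = sqrt(Q*(1 + Q) + 64) = sqrt(64 + Q*(1 + Q)))
(U(L(t, 14), -45) - 19099) - 30285 = (sqrt(64 - 45*(1 - 45)) - 19099) - 30285 = (sqrt(64 - 45*(-44)) - 19099) - 30285 = (sqrt(64 + 1980) - 19099) - 30285 = (sqrt(2044) - 19099) - 30285 = (2*sqrt(511) - 19099) - 30285 = (-19099 + 2*sqrt(511)) - 30285 = -49384 + 2*sqrt(511)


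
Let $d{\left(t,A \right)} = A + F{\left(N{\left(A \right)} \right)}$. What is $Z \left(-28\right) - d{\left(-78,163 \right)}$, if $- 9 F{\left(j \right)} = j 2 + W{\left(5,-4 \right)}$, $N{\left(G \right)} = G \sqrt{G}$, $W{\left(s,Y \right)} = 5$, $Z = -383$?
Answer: $\frac{95054}{9} + \frac{326 \sqrt{163}}{9} \approx 11024.0$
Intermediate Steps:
$N{\left(G \right)} = G^{\frac{3}{2}}$
$F{\left(j \right)} = - \frac{5}{9} - \frac{2 j}{9}$ ($F{\left(j \right)} = - \frac{j 2 + 5}{9} = - \frac{2 j + 5}{9} = - \frac{5 + 2 j}{9} = - \frac{5}{9} - \frac{2 j}{9}$)
$d{\left(t,A \right)} = - \frac{5}{9} + A - \frac{2 A^{\frac{3}{2}}}{9}$ ($d{\left(t,A \right)} = A - \left(\frac{5}{9} + \frac{2 A^{\frac{3}{2}}}{9}\right) = - \frac{5}{9} + A - \frac{2 A^{\frac{3}{2}}}{9}$)
$Z \left(-28\right) - d{\left(-78,163 \right)} = \left(-383\right) \left(-28\right) - \left(- \frac{5}{9} + 163 - \frac{2 \cdot 163^{\frac{3}{2}}}{9}\right) = 10724 - \left(- \frac{5}{9} + 163 - \frac{2 \cdot 163 \sqrt{163}}{9}\right) = 10724 - \left(- \frac{5}{9} + 163 - \frac{326 \sqrt{163}}{9}\right) = 10724 - \left(\frac{1462}{9} - \frac{326 \sqrt{163}}{9}\right) = \frac{95054}{9} + \frac{326 \sqrt{163}}{9}$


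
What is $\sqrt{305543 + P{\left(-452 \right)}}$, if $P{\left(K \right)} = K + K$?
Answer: $\sqrt{304639} \approx 551.94$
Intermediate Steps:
$P{\left(K \right)} = 2 K$
$\sqrt{305543 + P{\left(-452 \right)}} = \sqrt{305543 + 2 \left(-452\right)} = \sqrt{305543 - 904} = \sqrt{304639}$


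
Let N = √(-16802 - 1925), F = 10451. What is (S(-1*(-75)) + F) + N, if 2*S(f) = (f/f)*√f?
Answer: 10451 + 5*√3/2 + I*√18727 ≈ 10455.0 + 136.85*I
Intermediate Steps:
N = I*√18727 (N = √(-18727) = I*√18727 ≈ 136.85*I)
S(f) = √f/2 (S(f) = ((f/f)*√f)/2 = (1*√f)/2 = √f/2)
(S(-1*(-75)) + F) + N = (√(-1*(-75))/2 + 10451) + I*√18727 = (√75/2 + 10451) + I*√18727 = ((5*√3)/2 + 10451) + I*√18727 = (5*√3/2 + 10451) + I*√18727 = (10451 + 5*√3/2) + I*√18727 = 10451 + 5*√3/2 + I*√18727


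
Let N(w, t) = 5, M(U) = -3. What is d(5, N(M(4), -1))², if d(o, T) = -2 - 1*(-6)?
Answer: 16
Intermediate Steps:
d(o, T) = 4 (d(o, T) = -2 + 6 = 4)
d(5, N(M(4), -1))² = 4² = 16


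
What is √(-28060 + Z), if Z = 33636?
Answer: 2*√1394 ≈ 74.673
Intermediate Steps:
√(-28060 + Z) = √(-28060 + 33636) = √5576 = 2*√1394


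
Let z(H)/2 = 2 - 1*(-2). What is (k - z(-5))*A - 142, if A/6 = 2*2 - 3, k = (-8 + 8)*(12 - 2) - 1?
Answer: -196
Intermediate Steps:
k = -1 (k = 0*10 - 1 = 0 - 1 = -1)
A = 6 (A = 6*(2*2 - 3) = 6*(4 - 3) = 6*1 = 6)
z(H) = 8 (z(H) = 2*(2 - 1*(-2)) = 2*(2 + 2) = 2*4 = 8)
(k - z(-5))*A - 142 = (-1 - 1*8)*6 - 142 = (-1 - 8)*6 - 142 = -9*6 - 142 = -54 - 142 = -196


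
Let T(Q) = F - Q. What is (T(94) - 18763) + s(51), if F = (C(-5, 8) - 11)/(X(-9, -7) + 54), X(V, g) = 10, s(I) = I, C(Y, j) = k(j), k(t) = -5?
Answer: -75225/4 ≈ -18806.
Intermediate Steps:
C(Y, j) = -5
F = -¼ (F = (-5 - 11)/(10 + 54) = -16/64 = -16*1/64 = -¼ ≈ -0.25000)
T(Q) = -¼ - Q
(T(94) - 18763) + s(51) = ((-¼ - 1*94) - 18763) + 51 = ((-¼ - 94) - 18763) + 51 = (-377/4 - 18763) + 51 = -75429/4 + 51 = -75225/4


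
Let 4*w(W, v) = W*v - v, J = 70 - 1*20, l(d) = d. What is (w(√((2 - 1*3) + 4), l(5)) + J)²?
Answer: 9525/4 + 975*√3/8 ≈ 2592.3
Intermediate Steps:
J = 50 (J = 70 - 20 = 50)
w(W, v) = -v/4 + W*v/4 (w(W, v) = (W*v - v)/4 = (-v + W*v)/4 = -v/4 + W*v/4)
(w(√((2 - 1*3) + 4), l(5)) + J)² = ((¼)*5*(-1 + √((2 - 1*3) + 4)) + 50)² = ((¼)*5*(-1 + √((2 - 3) + 4)) + 50)² = ((¼)*5*(-1 + √(-1 + 4)) + 50)² = ((¼)*5*(-1 + √3) + 50)² = ((-5/4 + 5*√3/4) + 50)² = (195/4 + 5*√3/4)²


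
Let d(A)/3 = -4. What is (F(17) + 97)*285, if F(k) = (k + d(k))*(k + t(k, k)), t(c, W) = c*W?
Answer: 463695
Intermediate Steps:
d(A) = -12 (d(A) = 3*(-4) = -12)
t(c, W) = W*c
F(k) = (-12 + k)*(k + k²) (F(k) = (k - 12)*(k + k*k) = (-12 + k)*(k + k²))
(F(17) + 97)*285 = (17*(-12 + 17² - 11*17) + 97)*285 = (17*(-12 + 289 - 187) + 97)*285 = (17*90 + 97)*285 = (1530 + 97)*285 = 1627*285 = 463695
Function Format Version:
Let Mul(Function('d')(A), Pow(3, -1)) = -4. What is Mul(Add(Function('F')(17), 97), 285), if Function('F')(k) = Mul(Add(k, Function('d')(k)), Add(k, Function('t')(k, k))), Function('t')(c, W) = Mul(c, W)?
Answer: 463695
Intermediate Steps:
Function('d')(A) = -12 (Function('d')(A) = Mul(3, -4) = -12)
Function('t')(c, W) = Mul(W, c)
Function('F')(k) = Mul(Add(-12, k), Add(k, Pow(k, 2))) (Function('F')(k) = Mul(Add(k, -12), Add(k, Mul(k, k))) = Mul(Add(-12, k), Add(k, Pow(k, 2))))
Mul(Add(Function('F')(17), 97), 285) = Mul(Add(Mul(17, Add(-12, Pow(17, 2), Mul(-11, 17))), 97), 285) = Mul(Add(Mul(17, Add(-12, 289, -187)), 97), 285) = Mul(Add(Mul(17, 90), 97), 285) = Mul(Add(1530, 97), 285) = Mul(1627, 285) = 463695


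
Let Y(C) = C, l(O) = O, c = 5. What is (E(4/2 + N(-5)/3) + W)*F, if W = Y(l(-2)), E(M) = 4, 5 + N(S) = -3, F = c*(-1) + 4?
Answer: -2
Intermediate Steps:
F = -1 (F = 5*(-1) + 4 = -5 + 4 = -1)
N(S) = -8 (N(S) = -5 - 3 = -8)
W = -2
(E(4/2 + N(-5)/3) + W)*F = (4 - 2)*(-1) = 2*(-1) = -2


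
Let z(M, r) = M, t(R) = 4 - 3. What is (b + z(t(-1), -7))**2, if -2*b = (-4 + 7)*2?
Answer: 4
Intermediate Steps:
t(R) = 1
b = -3 (b = -(-4 + 7)*2/2 = -3*2/2 = -1/2*6 = -3)
(b + z(t(-1), -7))**2 = (-3 + 1)**2 = (-2)**2 = 4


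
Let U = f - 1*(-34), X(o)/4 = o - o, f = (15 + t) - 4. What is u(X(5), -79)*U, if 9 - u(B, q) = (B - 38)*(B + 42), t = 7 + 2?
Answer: 86670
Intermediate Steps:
t = 9
f = 20 (f = (15 + 9) - 4 = 24 - 4 = 20)
X(o) = 0 (X(o) = 4*(o - o) = 4*0 = 0)
u(B, q) = 9 - (-38 + B)*(42 + B) (u(B, q) = 9 - (B - 38)*(B + 42) = 9 - (-38 + B)*(42 + B))
U = 54 (U = 20 - 1*(-34) = 20 + 34 = 54)
u(X(5), -79)*U = (1605 - 1*0² - 4*0)*54 = (1605 - 1*0 + 0)*54 = (1605 + 0 + 0)*54 = 1605*54 = 86670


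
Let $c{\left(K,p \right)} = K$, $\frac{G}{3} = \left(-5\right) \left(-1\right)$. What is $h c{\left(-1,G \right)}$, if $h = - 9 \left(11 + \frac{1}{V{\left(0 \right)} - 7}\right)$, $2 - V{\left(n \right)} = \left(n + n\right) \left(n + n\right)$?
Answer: $\frac{486}{5} \approx 97.2$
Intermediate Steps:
$G = 15$ ($G = 3 \left(\left(-5\right) \left(-1\right)\right) = 3 \cdot 5 = 15$)
$V{\left(n \right)} = 2 - 4 n^{2}$ ($V{\left(n \right)} = 2 - \left(n + n\right) \left(n + n\right) = 2 - 2 n 2 n = 2 - 4 n^{2}$)
$h = - \frac{486}{5}$ ($h = - 9 \left(11 + \frac{1}{\left(2 - 4 \cdot 0^{2}\right) - 7}\right) = - 9 \left(11 + \frac{1}{\left(2 - 0\right) - 7}\right) = - 9 \left(11 + \frac{1}{\left(2 + 0\right) - 7}\right) = - 9 \left(11 + \frac{1}{2 - 7}\right) = - 9 \left(11 + \frac{1}{-5}\right) = - 9 \left(11 - \frac{1}{5}\right) = \left(-9\right) \frac{54}{5} = - \frac{486}{5} \approx -97.2$)
$h c{\left(-1,G \right)} = \left(- \frac{486}{5}\right) \left(-1\right) = \frac{486}{5}$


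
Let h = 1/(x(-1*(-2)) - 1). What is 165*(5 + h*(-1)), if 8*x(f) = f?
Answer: 1045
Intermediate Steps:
x(f) = f/8
h = -4/3 (h = 1/((-1*(-2))/8 - 1) = 1/((1/8)*2 - 1) = 1/(1/4 - 1) = 1/(-3/4) = -4/3 ≈ -1.3333)
165*(5 + h*(-1)) = 165*(5 - 4/3*(-1)) = 165*(5 + 4/3) = 165*(19/3) = 1045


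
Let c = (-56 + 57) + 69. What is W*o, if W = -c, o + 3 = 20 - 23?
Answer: 420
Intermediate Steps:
c = 70 (c = 1 + 69 = 70)
o = -6 (o = -3 + (20 - 23) = -3 - 3 = -6)
W = -70 (W = -1*70 = -70)
W*o = -70*(-6) = 420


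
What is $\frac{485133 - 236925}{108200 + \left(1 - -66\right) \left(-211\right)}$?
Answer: $\frac{248208}{94063} \approx 2.6387$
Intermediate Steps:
$\frac{485133 - 236925}{108200 + \left(1 - -66\right) \left(-211\right)} = \frac{248208}{108200 + \left(1 + 66\right) \left(-211\right)} = \frac{248208}{108200 + 67 \left(-211\right)} = \frac{248208}{108200 - 14137} = \frac{248208}{94063}$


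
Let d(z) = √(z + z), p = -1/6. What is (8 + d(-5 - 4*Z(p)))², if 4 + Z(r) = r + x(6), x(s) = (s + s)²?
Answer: (24 + I*√10158)²/9 ≈ -1064.7 + 537.53*I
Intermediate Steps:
p = -⅙ (p = -1*⅙ = -⅙ ≈ -0.16667)
x(s) = 4*s² (x(s) = (2*s)² = 4*s²)
Z(r) = 140 + r (Z(r) = -4 + (r + 4*6²) = -4 + (r + 4*36) = -4 + (r + 144) = -4 + (144 + r) = 140 + r)
d(z) = √2*√z (d(z) = √(2*z) = √2*√z)
(8 + d(-5 - 4*Z(p)))² = (8 + √2*√(-5 - 4*(140 - ⅙)))² = (8 + √2*√(-5 - 4*839/6))² = (8 + √2*√(-5 - 1*1678/3))² = (8 + √2*√(-5 - 1678/3))² = (8 + √2*√(-1693/3))² = (8 + √2*(I*√5079/3))² = (8 + I*√10158/3)²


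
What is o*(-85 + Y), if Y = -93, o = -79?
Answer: 14062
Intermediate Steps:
o*(-85 + Y) = -79*(-85 - 93) = -79*(-178) = 14062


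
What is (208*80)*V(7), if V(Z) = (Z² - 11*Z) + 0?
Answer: -465920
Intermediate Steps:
V(Z) = Z² - 11*Z
(208*80)*V(7) = (208*80)*(7*(-11 + 7)) = 16640*(7*(-4)) = 16640*(-28) = -465920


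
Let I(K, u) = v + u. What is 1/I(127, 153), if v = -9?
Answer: 1/144 ≈ 0.0069444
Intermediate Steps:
I(K, u) = -9 + u
1/I(127, 153) = 1/(-9 + 153) = 1/144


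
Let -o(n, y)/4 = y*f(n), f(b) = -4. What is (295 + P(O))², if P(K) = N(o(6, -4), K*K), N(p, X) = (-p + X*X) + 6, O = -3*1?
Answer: 198916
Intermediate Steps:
o(n, y) = 16*y (o(n, y) = -4*y*(-4) = -(-16)*y = 16*y)
O = -3
N(p, X) = 6 + X² - p (N(p, X) = (-p + X²) + 6 = (X² - p) + 6 = 6 + X² - p)
P(K) = 70 + K⁴ (P(K) = 6 + (K*K)² - 16*(-4) = 6 + (K²)² - 1*(-64) = 6 + K⁴ + 64 = 70 + K⁴)
(295 + P(O))² = (295 + (70 + (-3)⁴))² = (295 + (70 + 81))² = (295 + 151)² = 446² = 198916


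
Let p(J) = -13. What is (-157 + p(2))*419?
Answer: -71230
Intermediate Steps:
(-157 + p(2))*419 = (-157 - 13)*419 = -170*419 = -71230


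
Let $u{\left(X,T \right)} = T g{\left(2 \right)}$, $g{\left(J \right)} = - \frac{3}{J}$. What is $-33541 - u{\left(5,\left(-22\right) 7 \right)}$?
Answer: $-33772$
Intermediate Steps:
$u{\left(X,T \right)} = - \frac{3 T}{2}$ ($u{\left(X,T \right)} = T \left(- \frac{3}{2}\right) = - \frac{3 T}{2}$)
$-33541 - u{\left(5,\left(-22\right) 7 \right)} = -33541 - - \frac{3 \left(\left(-22\right) 7\right)}{2} = -33541 - \left(- \frac{3}{2}\right) \left(-154\right) = -33541 - 231 = -33772$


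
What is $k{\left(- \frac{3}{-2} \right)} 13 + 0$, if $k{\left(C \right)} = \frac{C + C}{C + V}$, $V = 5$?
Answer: $6$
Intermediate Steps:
$k{\left(C \right)} = \frac{2 C}{5 + C}$ ($k{\left(C \right)} = \frac{C + C}{C + 5} = \frac{2 C}{5 + C}$)
$k{\left(- \frac{3}{-2} \right)} 13 + 0 = \frac{2 \left(- \frac{3}{-2}\right)}{5 - \frac{3}{-2}} \cdot 13 + 0 = \frac{2 \left(\left(-3\right) \left(- \frac{1}{2}\right)\right)}{5 - - \frac{3}{2}} \cdot 13 + 0 = 2 \cdot \frac{3}{2} \frac{1}{5 + \frac{3}{2}} \cdot 13 + 0 = 2 \cdot \frac{3}{2} \frac{1}{\frac{13}{2}} \cdot 13 + 0 = 2 \cdot \frac{3}{2} \cdot \frac{2}{13} \cdot 13 + 0 = \frac{6}{13} \cdot 13 + 0 = 6 + 0 = 6$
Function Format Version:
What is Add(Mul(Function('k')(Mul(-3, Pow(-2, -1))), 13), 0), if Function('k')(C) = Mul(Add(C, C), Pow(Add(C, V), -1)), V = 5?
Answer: 6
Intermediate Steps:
Function('k')(C) = Mul(2, C, Pow(Add(5, C), -1)) (Function('k')(C) = Mul(Add(C, C), Pow(Add(C, 5), -1)) = Mul(Mul(2, C), Pow(Add(5, C), -1)) = Mul(2, C, Pow(Add(5, C), -1)))
Add(Mul(Function('k')(Mul(-3, Pow(-2, -1))), 13), 0) = Add(Mul(Mul(2, Mul(-3, Pow(-2, -1)), Pow(Add(5, Mul(-3, Pow(-2, -1))), -1)), 13), 0) = Add(Mul(Mul(2, Mul(-3, Rational(-1, 2)), Pow(Add(5, Mul(-3, Rational(-1, 2))), -1)), 13), 0) = Add(Mul(Mul(2, Rational(3, 2), Pow(Add(5, Rational(3, 2)), -1)), 13), 0) = Add(Mul(Mul(2, Rational(3, 2), Pow(Rational(13, 2), -1)), 13), 0) = Add(Mul(Mul(2, Rational(3, 2), Rational(2, 13)), 13), 0) = Add(Mul(Rational(6, 13), 13), 0) = Add(6, 0) = 6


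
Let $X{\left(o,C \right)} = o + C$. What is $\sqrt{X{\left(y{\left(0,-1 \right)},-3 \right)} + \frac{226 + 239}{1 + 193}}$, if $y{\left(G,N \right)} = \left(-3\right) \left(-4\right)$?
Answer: $\frac{\sqrt{428934}}{194} \approx 3.3759$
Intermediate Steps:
$y{\left(G,N \right)} = 12$
$X{\left(o,C \right)} = C + o$
$\sqrt{X{\left(y{\left(0,-1 \right)},-3 \right)} + \frac{226 + 239}{1 + 193}} = \sqrt{\left(-3 + 12\right) + \frac{226 + 239}{1 + 193}} = \sqrt{9 + \frac{465}{194}} = \sqrt{\frac{2211}{194}} = \frac{\sqrt{428934}}{194}$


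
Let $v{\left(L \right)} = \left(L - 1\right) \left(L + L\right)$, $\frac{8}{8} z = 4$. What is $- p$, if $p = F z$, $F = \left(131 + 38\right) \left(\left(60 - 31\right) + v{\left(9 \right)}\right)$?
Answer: $-116948$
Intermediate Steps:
$z = 4$
$v{\left(L \right)} = 2 L \left(-1 + L\right)$ ($v{\left(L \right)} = \left(-1 + L\right) 2 L = 2 L \left(-1 + L\right)$)
$F = 29237$ ($F = \left(131 + 38\right) \left(\left(60 - 31\right) + 2 \cdot 9 \left(-1 + 9\right)\right) = 169 \left(\left(60 - 31\right) + 2 \cdot 9 \cdot 8\right) = 169 \left(29 + 144\right) = 169 \cdot 173 = 29237$)
$p = 116948$ ($p = 29237 \cdot 4 = 116948$)
$- p = \left(-1\right) 116948 = -116948$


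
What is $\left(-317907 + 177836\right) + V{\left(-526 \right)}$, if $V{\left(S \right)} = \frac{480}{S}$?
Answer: $- \frac{36838913}{263} \approx -1.4007 \cdot 10^{5}$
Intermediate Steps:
$\left(-317907 + 177836\right) + V{\left(-526 \right)} = \left(-317907 + 177836\right) + \frac{480}{-526} = -140071 + 480 \left(- \frac{1}{526}\right) = -140071 - \frac{240}{263} = - \frac{36838913}{263}$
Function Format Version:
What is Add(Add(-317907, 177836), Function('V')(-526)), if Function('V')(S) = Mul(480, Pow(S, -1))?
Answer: Rational(-36838913, 263) ≈ -1.4007e+5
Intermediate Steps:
Add(Add(-317907, 177836), Function('V')(-526)) = Add(Add(-317907, 177836), Mul(480, Pow(-526, -1))) = Add(-140071, Mul(480, Rational(-1, 526))) = Add(-140071, Rational(-240, 263)) = Rational(-36838913, 263)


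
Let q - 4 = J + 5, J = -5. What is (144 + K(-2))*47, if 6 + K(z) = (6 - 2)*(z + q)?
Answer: 6862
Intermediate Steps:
q = 4 (q = 4 + (-5 + 5) = 4 + 0 = 4)
K(z) = 10 + 4*z (K(z) = -6 + (6 - 2)*(z + 4) = -6 + 4*(4 + z) = -6 + (16 + 4*z) = 10 + 4*z)
(144 + K(-2))*47 = (144 + (10 + 4*(-2)))*47 = (144 + (10 - 8))*47 = (144 + 2)*47 = 146*47 = 6862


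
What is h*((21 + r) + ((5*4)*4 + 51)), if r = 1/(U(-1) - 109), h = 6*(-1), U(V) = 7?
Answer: -15503/17 ≈ -911.94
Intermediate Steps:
h = -6
r = -1/102 (r = 1/(7 - 109) = 1/(-102) = -1/102 ≈ -0.0098039)
h*((21 + r) + ((5*4)*4 + 51)) = -6*((21 - 1/102) + ((5*4)*4 + 51)) = -6*(2141/102 + (20*4 + 51)) = -6*(2141/102 + (80 + 51)) = -6*(2141/102 + 131) = -6*15503/102 = -15503/17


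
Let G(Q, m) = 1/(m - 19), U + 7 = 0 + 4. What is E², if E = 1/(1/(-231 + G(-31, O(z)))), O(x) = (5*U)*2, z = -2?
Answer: 128142400/2401 ≈ 53370.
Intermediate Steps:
U = -3 (U = -7 + (0 + 4) = -7 + 4 = -3)
O(x) = -30 (O(x) = (5*(-3))*2 = -15*2 = -30)
G(Q, m) = 1/(-19 + m)
E = -11320/49 (E = 1/(1/(-231 + 1/(-19 - 30))) = 1/(1/(-231 + 1/(-49))) = 1/(1/(-231 - 1/49)) = 1/(1/(-11320/49)) = 1/(-49/11320) = -11320/49 ≈ -231.02)
E² = (-11320/49)² = 128142400/2401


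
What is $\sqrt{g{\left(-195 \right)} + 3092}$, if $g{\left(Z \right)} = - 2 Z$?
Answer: $\sqrt{3482} \approx 59.008$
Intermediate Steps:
$\sqrt{g{\left(-195 \right)} + 3092} = \sqrt{\left(-2\right) \left(-195\right) + 3092} = \sqrt{390 + 3092} = \sqrt{3482}$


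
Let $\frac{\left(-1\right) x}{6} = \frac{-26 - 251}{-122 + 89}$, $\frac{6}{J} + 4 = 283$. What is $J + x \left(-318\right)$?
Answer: $\frac{16384018}{1023} \approx 16016.0$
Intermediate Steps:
$J = \frac{2}{93}$ ($J = \frac{6}{-4 + 283} = \frac{6}{279} = 6 \cdot \frac{1}{279} = \frac{2}{93} \approx 0.021505$)
$x = - \frac{554}{11}$ ($x = - 6 \frac{-26 - 251}{-122 + 89} = - 6 \left(- \frac{277}{-33}\right) = - 6 \left(\left(-277\right) \left(- \frac{1}{33}\right)\right) = \left(-6\right) \frac{277}{33} = - \frac{554}{11} \approx -50.364$)
$J + x \left(-318\right) = \frac{2}{93} - - \frac{176172}{11} = \frac{2}{93} + \frac{176172}{11} = \frac{16384018}{1023}$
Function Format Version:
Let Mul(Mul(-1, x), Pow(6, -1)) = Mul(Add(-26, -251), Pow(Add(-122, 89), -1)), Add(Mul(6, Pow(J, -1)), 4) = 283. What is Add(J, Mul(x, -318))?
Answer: Rational(16384018, 1023) ≈ 16016.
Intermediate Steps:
J = Rational(2, 93) (J = Mul(6, Pow(Add(-4, 283), -1)) = Mul(6, Pow(279, -1)) = Mul(6, Rational(1, 279)) = Rational(2, 93) ≈ 0.021505)
x = Rational(-554, 11) (x = Mul(-6, Mul(Add(-26, -251), Pow(Add(-122, 89), -1))) = Mul(-6, Mul(-277, Pow(-33, -1))) = Mul(-6, Mul(-277, Rational(-1, 33))) = Mul(-6, Rational(277, 33)) = Rational(-554, 11) ≈ -50.364)
Add(J, Mul(x, -318)) = Add(Rational(2, 93), Mul(Rational(-554, 11), -318)) = Add(Rational(2, 93), Rational(176172, 11)) = Rational(16384018, 1023)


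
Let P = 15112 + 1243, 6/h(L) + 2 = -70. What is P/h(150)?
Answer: -196260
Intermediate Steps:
h(L) = -1/12 (h(L) = 6/(-2 - 70) = 6/(-72) = 6*(-1/72) = -1/12)
P = 16355
P/h(150) = 16355/(-1/12) = 16355*(-12) = -196260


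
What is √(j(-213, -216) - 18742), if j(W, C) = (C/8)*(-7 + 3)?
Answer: 11*I*√154 ≈ 136.51*I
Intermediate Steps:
j(W, C) = -C/2 (j(W, C) = (C*(⅛))*(-4) = (C/8)*(-4) = -C/2)
√(j(-213, -216) - 18742) = √(-½*(-216) - 18742) = √(108 - 18742) = √(-18634) = 11*I*√154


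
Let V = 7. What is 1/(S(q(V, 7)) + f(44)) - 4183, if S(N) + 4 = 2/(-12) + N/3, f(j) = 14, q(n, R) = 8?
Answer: -104573/25 ≈ -4182.9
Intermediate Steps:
S(N) = -25/6 + N/3 (S(N) = -4 + (2/(-12) + N/3) = -4 + (2*(-1/12) + N*(1/3)) = -4 + (-1/6 + N/3) = -25/6 + N/3)
1/(S(q(V, 7)) + f(44)) - 4183 = 1/((-25/6 + (1/3)*8) + 14) - 4183 = 1/((-25/6 + 8/3) + 14) - 4183 = 1/(-3/2 + 14) - 4183 = 1/(25/2) - 4183 = 2/25 - 4183 = -104573/25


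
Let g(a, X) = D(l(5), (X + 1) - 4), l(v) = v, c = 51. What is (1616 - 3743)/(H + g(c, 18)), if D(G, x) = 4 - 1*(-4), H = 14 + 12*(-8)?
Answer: 2127/74 ≈ 28.743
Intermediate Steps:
H = -82 (H = 14 - 96 = -82)
D(G, x) = 8 (D(G, x) = 4 + 4 = 8)
g(a, X) = 8
(1616 - 3743)/(H + g(c, 18)) = (1616 - 3743)/(-82 + 8) = -2127/(-74) = -2127*(-1/74) = 2127/74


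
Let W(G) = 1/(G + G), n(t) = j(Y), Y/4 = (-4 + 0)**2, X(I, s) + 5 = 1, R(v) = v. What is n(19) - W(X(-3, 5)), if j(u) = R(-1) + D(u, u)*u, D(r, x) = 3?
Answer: 1529/8 ≈ 191.13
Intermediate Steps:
X(I, s) = -4 (X(I, s) = -5 + 1 = -4)
Y = 64 (Y = 4*(-4 + 0)**2 = 4*(-4)**2 = 4*16 = 64)
j(u) = -1 + 3*u
n(t) = 191 (n(t) = -1 + 3*64 = -1 + 192 = 191)
W(G) = 1/(2*G)
n(19) - W(X(-3, 5)) = 191 - 1/(2*(-4)) = 191 - (-1)/(2*4) = 191 - 1*(-1/8) = 191 + 1/8 = 1529/8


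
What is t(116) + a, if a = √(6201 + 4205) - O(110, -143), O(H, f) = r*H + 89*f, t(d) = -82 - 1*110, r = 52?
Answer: 6815 + 11*√86 ≈ 6917.0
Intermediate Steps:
t(d) = -192 (t(d) = -82 - 110 = -192)
O(H, f) = 52*H + 89*f
a = 7007 + 11*√86 (a = √(6201 + 4205) - (52*110 + 89*(-143)) = √10406 - (5720 - 12727) = 11*√86 - 1*(-7007) = 11*√86 + 7007 = 7007 + 11*√86 ≈ 7109.0)
t(116) + a = -192 + (7007 + 11*√86) = 6815 + 11*√86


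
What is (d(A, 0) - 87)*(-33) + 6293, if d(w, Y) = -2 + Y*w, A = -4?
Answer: 9230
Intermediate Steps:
(d(A, 0) - 87)*(-33) + 6293 = ((-2 + 0*(-4)) - 87)*(-33) + 6293 = ((-2 + 0) - 87)*(-33) + 6293 = (-2 - 87)*(-33) + 6293 = -89*(-33) + 6293 = 2937 + 6293 = 9230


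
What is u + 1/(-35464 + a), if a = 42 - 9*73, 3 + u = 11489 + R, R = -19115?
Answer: -275246692/36079 ≈ -7629.0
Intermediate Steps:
u = -7629 (u = -3 + (11489 - 19115) = -3 - 7626 = -7629)
a = -615 (a = 42 - 657 = -615)
u + 1/(-35464 + a) = -7629 + 1/(-35464 - 615) = -7629 + 1/(-36079) = -7629 - 1/36079 = -275246692/36079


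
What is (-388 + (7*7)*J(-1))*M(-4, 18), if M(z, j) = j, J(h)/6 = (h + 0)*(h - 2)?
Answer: 8892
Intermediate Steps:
J(h) = 6*h*(-2 + h) (J(h) = 6*((h + 0)*(h - 2)) = 6*(h*(-2 + h)) = 6*h*(-2 + h))
(-388 + (7*7)*J(-1))*M(-4, 18) = (-388 + (7*7)*(6*(-1)*(-2 - 1)))*18 = (-388 + 49*(6*(-1)*(-3)))*18 = (-388 + 49*18)*18 = (-388 + 882)*18 = 494*18 = 8892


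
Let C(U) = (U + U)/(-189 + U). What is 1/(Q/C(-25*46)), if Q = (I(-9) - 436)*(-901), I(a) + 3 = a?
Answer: 575/135121168 ≈ 4.2554e-6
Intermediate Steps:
I(a) = -3 + a
Q = 403648 (Q = ((-3 - 9) - 436)*(-901) = (-12 - 436)*(-901) = -448*(-901) = 403648)
C(U) = 2*U/(-189 + U) (C(U) = (2*U)/(-189 + U) = 2*U/(-189 + U))
1/(Q/C(-25*46)) = 1/(403648/((2*(-25*46)/(-189 - 25*46)))) = 1/(403648/((2*(-1150)/(-189 - 1150)))) = 1/(403648/((2*(-1150)/(-1339)))) = 1/(403648/((2*(-1150)*(-1/1339)))) = 1/(403648/(2300/1339)) = 1/(403648*(1339/2300)) = 1/(135121168/575) = 575/135121168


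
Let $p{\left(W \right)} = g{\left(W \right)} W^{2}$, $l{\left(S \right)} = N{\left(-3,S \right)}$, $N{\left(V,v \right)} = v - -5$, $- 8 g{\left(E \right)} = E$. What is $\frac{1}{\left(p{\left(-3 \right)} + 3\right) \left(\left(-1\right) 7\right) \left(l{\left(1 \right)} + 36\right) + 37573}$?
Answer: $\frac{4}{142795} \approx 2.8012 \cdot 10^{-5}$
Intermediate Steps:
$g{\left(E \right)} = - \frac{E}{8}$
$N{\left(V,v \right)} = 5 + v$ ($N{\left(V,v \right)} = v + 5 = 5 + v$)
$l{\left(S \right)} = 5 + S$
$p{\left(W \right)} = - \frac{W^{3}}{8}$ ($p{\left(W \right)} = - \frac{W}{8} W^{2} = - \frac{W^{3}}{8}$)
$\frac{1}{\left(p{\left(-3 \right)} + 3\right) \left(\left(-1\right) 7\right) \left(l{\left(1 \right)} + 36\right) + 37573} = \frac{1}{\left(- \frac{\left(-3\right)^{3}}{8} + 3\right) \left(\left(-1\right) 7\right) \left(\left(5 + 1\right) + 36\right) + 37573} = \frac{1}{\left(\left(- \frac{1}{8}\right) \left(-27\right) + 3\right) \left(-7\right) \left(6 + 36\right) + 37573} = \frac{1}{\left(\frac{27}{8} + 3\right) \left(-7\right) 42 + 37573} = \frac{1}{\frac{51}{8} \left(-7\right) 42 + 37573} = \frac{1}{\left(- \frac{357}{8}\right) 42 + 37573} = \frac{1}{- \frac{7497}{4} + 37573} = \frac{1}{\frac{142795}{4}} = \frac{4}{142795}$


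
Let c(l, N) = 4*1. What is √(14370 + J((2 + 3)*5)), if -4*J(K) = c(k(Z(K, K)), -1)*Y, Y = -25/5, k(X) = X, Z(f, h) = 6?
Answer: 25*√23 ≈ 119.90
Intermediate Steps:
c(l, N) = 4
Y = -5 (Y = -25*⅕ = -5)
J(K) = 5 (J(K) = -(-5) = -¼*(-20) = 5)
√(14370 + J((2 + 3)*5)) = √(14370 + 5) = √14375 = 25*√23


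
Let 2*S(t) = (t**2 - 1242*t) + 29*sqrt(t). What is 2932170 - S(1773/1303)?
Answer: 9959395379529/3395618 - 87*sqrt(256691)/2606 ≈ 2.9330e+6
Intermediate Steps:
S(t) = t**2/2 - 621*t + 29*sqrt(t)/2 (S(t) = ((t**2 - 1242*t) + 29*sqrt(t))/2 = (t**2 - 1242*t + 29*sqrt(t))/2 = t**2/2 - 621*t + 29*sqrt(t)/2)
2932170 - S(1773/1303) = 2932170 - ((1773/1303)**2/2 - 1101033/1303 + 29*sqrt(1773/1303)/2) = 2932170 - ((1773*(1/1303))**2/2 - 1101033/1303 + 29*sqrt(1773*(1/1303))/2) = 2932170 - ((1773/1303)**2/2 - 621*1773/1303 + 29*sqrt(1773/1303)/2) = 2932170 - ((1/2)*(3143529/1697809) - 1101033/1303 + 29*(3*sqrt(256691)/1303)/2) = 2932170 - (3143529/3395618 - 1101033/1303 + 87*sqrt(256691)/2606) = 2932170 - (-2866148469/3395618 + 87*sqrt(256691)/2606) = 2932170 + (2866148469/3395618 - 87*sqrt(256691)/2606) = 9959395379529/3395618 - 87*sqrt(256691)/2606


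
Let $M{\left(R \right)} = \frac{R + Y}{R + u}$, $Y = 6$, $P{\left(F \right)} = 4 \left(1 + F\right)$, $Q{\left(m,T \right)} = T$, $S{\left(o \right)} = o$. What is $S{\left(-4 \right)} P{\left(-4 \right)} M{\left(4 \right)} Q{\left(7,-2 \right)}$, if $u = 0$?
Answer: $-240$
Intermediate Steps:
$P{\left(F \right)} = 4 + 4 F$
$M{\left(R \right)} = \frac{6 + R}{R}$ ($M{\left(R \right)} = \frac{R + 6}{R + 0} = \frac{6 + R}{R}$)
$S{\left(-4 \right)} P{\left(-4 \right)} M{\left(4 \right)} Q{\left(7,-2 \right)} = - 4 \left(4 + 4 \left(-4\right)\right) \frac{6 + 4}{4} \left(-2\right) = - 4 \left(4 - 16\right) \frac{1}{4} \cdot 10 \left(-2\right) = \left(-4\right) \left(-12\right) \frac{5}{2} \left(-2\right) = 48 \cdot \frac{5}{2} \left(-2\right) = 120 \left(-2\right) = -240$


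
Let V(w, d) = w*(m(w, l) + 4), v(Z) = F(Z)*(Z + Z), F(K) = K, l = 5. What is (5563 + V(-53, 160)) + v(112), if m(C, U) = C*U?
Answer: 44484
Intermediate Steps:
v(Z) = 2*Z² (v(Z) = Z*(Z + Z) = Z*(2*Z) = 2*Z²)
V(w, d) = w*(4 + 5*w) (V(w, d) = w*(w*5 + 4) = w*(5*w + 4) = w*(4 + 5*w))
(5563 + V(-53, 160)) + v(112) = (5563 - 53*(4 + 5*(-53))) + 2*112² = (5563 - 53*(4 - 265)) + 2*12544 = (5563 - 53*(-261)) + 25088 = (5563 + 13833) + 25088 = 19396 + 25088 = 44484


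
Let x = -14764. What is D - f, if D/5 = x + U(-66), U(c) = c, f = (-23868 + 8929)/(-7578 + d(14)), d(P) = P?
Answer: -560885539/7564 ≈ -74152.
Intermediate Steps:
f = 14939/7564 (f = (-23868 + 8929)/(-7578 + 14) = -14939/(-7564) = -14939*(-1/7564) = 14939/7564 ≈ 1.9750)
D = -74150 (D = 5*(-14764 - 66) = 5*(-14830) = -74150)
D - f = -74150 - 1*14939/7564 = -74150 - 14939/7564 = -560885539/7564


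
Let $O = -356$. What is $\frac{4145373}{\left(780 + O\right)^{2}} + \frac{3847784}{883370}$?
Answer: $\frac{2176818681697}{79404362560} \approx 27.414$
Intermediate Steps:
$\frac{4145373}{\left(780 + O\right)^{2}} + \frac{3847784}{883370} = \frac{4145373}{\left(780 - 356\right)^{2}} + \frac{3847784}{883370} = \frac{4145373}{424^{2}} + 3847784 \cdot \frac{1}{883370} = \frac{4145373}{179776} + \frac{1923892}{441685} = \frac{2176818681697}{79404362560}$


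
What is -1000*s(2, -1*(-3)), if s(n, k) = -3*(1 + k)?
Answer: 12000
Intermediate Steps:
s(n, k) = -3 - 3*k
-1000*s(2, -1*(-3)) = -1000*(-3 - (-3)*(-3)) = -1000*(-3 - 3*3) = -1000*(-3 - 9) = -1000*(-12) = 12000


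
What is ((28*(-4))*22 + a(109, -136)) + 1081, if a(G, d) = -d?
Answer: -1247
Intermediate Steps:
((28*(-4))*22 + a(109, -136)) + 1081 = ((28*(-4))*22 - 1*(-136)) + 1081 = (-112*22 + 136) + 1081 = (-2464 + 136) + 1081 = -2328 + 1081 = -1247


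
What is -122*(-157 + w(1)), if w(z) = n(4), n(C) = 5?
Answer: 18544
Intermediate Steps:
w(z) = 5
-122*(-157 + w(1)) = -122*(-157 + 5) = -122*(-152) = 18544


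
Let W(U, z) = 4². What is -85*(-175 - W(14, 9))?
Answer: 16235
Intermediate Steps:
W(U, z) = 16
-85*(-175 - W(14, 9)) = -85*(-175 - 1*16) = -85*(-175 - 16) = -85*(-191) = 16235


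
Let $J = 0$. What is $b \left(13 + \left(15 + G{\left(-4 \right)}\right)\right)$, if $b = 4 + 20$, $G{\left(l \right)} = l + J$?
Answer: $576$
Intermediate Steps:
$G{\left(l \right)} = l$ ($G{\left(l \right)} = l + 0 = l$)
$b = 24$
$b \left(13 + \left(15 + G{\left(-4 \right)}\right)\right) = 24 \left(13 + \left(15 - 4\right)\right) = 24 \left(13 + 11\right) = 24 \cdot 24 = 576$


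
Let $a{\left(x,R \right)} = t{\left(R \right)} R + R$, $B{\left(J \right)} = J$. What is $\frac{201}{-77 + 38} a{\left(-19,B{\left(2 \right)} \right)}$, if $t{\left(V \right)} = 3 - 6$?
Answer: $\frac{268}{13} \approx 20.615$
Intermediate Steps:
$t{\left(V \right)} = -3$ ($t{\left(V \right)} = 3 - 6 = -3$)
$a{\left(x,R \right)} = - 2 R$ ($a{\left(x,R \right)} = - 3 R + R = - 2 R$)
$\frac{201}{-77 + 38} a{\left(-19,B{\left(2 \right)} \right)} = \frac{201}{-77 + 38} \left(\left(-2\right) 2\right) = \frac{201}{-39} \left(-4\right) = 201 \left(- \frac{1}{39}\right) \left(-4\right) = \left(- \frac{67}{13}\right) \left(-4\right) = \frac{268}{13}$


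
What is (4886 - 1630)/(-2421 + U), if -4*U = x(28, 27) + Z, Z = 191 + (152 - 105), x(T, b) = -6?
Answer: -88/67 ≈ -1.3134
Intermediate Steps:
Z = 238 (Z = 191 + 47 = 238)
U = -58 (U = -(-6 + 238)/4 = -1/4*232 = -58)
(4886 - 1630)/(-2421 + U) = (4886 - 1630)/(-2421 - 58) = 3256/(-2479) = 3256*(-1/2479) = -88/67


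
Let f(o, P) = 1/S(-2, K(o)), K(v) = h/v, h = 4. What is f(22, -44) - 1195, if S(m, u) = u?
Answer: -2379/2 ≈ -1189.5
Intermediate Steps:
K(v) = 4/v
f(o, P) = o/4 (f(o, P) = 1/(4/o) = o/4)
f(22, -44) - 1195 = (1/4)*22 - 1195 = 11/2 - 1195 = -2379/2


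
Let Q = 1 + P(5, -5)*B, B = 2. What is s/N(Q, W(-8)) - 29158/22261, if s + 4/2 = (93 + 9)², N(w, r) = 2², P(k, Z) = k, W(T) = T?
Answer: 115721145/44522 ≈ 2599.2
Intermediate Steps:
Q = 11 (Q = 1 + 5*2 = 1 + 10 = 11)
N(w, r) = 4
s = 10402 (s = -2 + (93 + 9)² = -2 + 102² = -2 + 10404 = 10402)
s/N(Q, W(-8)) - 29158/22261 = 10402/4 - 29158/22261 = 10402*(¼) - 29158*1/22261 = 5201/2 - 29158/22261 = 115721145/44522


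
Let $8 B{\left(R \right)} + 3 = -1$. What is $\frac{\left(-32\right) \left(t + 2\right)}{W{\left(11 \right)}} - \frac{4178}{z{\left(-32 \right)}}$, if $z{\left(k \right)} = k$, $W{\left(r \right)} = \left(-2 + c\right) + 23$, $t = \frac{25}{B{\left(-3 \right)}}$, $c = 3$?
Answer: $\frac{3113}{16} \approx 194.56$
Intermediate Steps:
$B{\left(R \right)} = - \frac{1}{2}$ ($B{\left(R \right)} = - \frac{3}{8} + \frac{1}{8} \left(-1\right) = - \frac{3}{8} - \frac{1}{8} = - \frac{1}{2}$)
$t = -50$ ($t = \frac{25}{- \frac{1}{2}} = 25 \left(-2\right) = -50$)
$W{\left(r \right)} = 24$ ($W{\left(r \right)} = \left(-2 + 3\right) + 23 = 1 + 23 = 24$)
$\frac{\left(-32\right) \left(t + 2\right)}{W{\left(11 \right)}} - \frac{4178}{z{\left(-32 \right)}} = \frac{\left(-32\right) \left(-50 + 2\right)}{24} - \frac{4178}{-32} = \left(-32\right) \left(-48\right) \frac{1}{24} - - \frac{2089}{16} = 1536 \cdot \frac{1}{24} + \frac{2089}{16} = 64 + \frac{2089}{16} = \frac{3113}{16}$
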